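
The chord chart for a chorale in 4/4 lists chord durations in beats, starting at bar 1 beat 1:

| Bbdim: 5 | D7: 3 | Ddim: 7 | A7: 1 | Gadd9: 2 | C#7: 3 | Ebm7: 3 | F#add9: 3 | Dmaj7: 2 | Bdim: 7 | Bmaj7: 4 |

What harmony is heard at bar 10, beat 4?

Beat 4 of bar 10 is beat (10−1)×4 + 4 = 40 overall.
Running totals: Bbdim ends at 5, D7 ends at 8, Ddim ends at 15, A7 ends at 16, Gadd9 ends at 18, C#7 ends at 21, Ebm7 ends at 24, F#add9 ends at 27, Dmaj7 ends at 29, Bdim ends at 36, Bmaj7 ends at 40.
Beat 40 falls within Bmaj7.

Bmaj7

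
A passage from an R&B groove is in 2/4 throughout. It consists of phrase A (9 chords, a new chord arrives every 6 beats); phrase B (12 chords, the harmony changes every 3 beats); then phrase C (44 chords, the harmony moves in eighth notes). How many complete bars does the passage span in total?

A: 9 × 6 = 54 beats = 27 bars.
B: 12 × 3 = 36 beats = 18 bars.
C: 44 × 0.5 = 22 beats = 11 bars.
Total: 27 + 18 + 11 = 56 bars.

56 bars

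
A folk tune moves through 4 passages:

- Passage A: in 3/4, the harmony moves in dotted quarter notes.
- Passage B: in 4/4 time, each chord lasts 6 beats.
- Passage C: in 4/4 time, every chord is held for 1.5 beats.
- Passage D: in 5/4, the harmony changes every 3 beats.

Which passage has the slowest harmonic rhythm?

A: 3/1.5 = 2 chords/bar.
B: 4/6 = 2/3 chords/bar.
C: 4/1.5 = 8/3 chords/bar.
D: 5/3 = 5/3 chords/bar.
Slowest is B at 2/3 chords/bar.

Passage B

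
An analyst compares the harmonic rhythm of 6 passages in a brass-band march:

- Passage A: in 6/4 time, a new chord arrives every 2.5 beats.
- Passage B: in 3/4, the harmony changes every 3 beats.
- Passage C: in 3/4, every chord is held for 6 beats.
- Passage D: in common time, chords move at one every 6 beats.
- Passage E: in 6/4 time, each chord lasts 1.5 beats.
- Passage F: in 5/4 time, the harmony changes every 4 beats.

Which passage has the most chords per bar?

Passage E

A: each chord is 2.5 beats in 6/4, so 2.4 per bar.
B: each chord is 3 beats in 3/4, so 1 per bar.
C: each chord is 6 beats in 3/4, so 0.5 per bar.
D: each chord is 6 beats in 4/4, so 2/3 per bar.
E: each chord is 1.5 beats in 6/4, so 4 per bar.
F: each chord is 4 beats in 5/4, so 1.25 per bar.
Fastest is E at 4 chords/bar.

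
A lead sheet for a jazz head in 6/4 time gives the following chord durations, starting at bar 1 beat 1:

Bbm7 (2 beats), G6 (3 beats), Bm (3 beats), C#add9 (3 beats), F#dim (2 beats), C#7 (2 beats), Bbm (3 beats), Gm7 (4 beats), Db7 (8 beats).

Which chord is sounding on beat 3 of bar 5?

Db7

Beat 3 of bar 5 is beat (5−1)×6 + 3 = 27 overall.
Running totals: Bbm7 ends at 2, G6 ends at 5, Bm ends at 8, C#add9 ends at 11, F#dim ends at 13, C#7 ends at 15, Bbm ends at 18, Gm7 ends at 22, Db7 ends at 30.
Beat 27 falls within Db7.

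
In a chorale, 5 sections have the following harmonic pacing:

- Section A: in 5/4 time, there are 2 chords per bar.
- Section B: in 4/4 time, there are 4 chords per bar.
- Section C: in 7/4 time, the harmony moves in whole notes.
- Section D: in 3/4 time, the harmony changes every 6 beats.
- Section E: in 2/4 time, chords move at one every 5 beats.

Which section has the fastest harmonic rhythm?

A: 5 beats/bar ÷ 2.5 beats/chord = 2 chords/bar.
B: 4 beats/bar ÷ 1 beat/chord = 4 chords/bar.
C: 7 beats/bar ÷ 4 beats/chord = 1.75 chords/bar.
D: 3 beats/bar ÷ 6 beats/chord = 0.5 chords/bar.
E: 2 beats/bar ÷ 5 beats/chord = 0.4 chords/bar.
Fastest is B at 4 chords/bar.

Section B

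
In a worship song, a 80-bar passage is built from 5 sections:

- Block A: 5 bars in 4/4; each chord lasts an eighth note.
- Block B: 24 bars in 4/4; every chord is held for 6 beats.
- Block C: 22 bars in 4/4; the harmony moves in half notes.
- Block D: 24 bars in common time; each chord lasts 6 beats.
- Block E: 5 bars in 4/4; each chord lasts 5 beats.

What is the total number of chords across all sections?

A: 5 bars × 4 beats = 20 beats; 0.5 beats/chord → 40 chords.
B: 24 bars × 4 beats = 96 beats; 6 beats/chord → 16 chords.
C: 22 bars × 4 beats = 88 beats; 2 beats/chord → 44 chords.
D: 24 bars × 4 beats = 96 beats; 6 beats/chord → 16 chords.
E: 5 bars × 4 beats = 20 beats; 5 beats/chord → 4 chords.
Total: 40 + 16 + 44 + 16 + 4 = 120.

120 chords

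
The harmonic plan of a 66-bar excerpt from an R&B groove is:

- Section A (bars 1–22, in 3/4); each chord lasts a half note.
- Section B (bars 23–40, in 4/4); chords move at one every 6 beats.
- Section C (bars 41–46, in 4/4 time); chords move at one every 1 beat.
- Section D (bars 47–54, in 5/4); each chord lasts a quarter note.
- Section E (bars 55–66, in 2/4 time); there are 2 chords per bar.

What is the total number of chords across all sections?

A: 22 bars × 3 beats = 66 beats; 2 beats/chord → 33 chords.
B: 18 bars × 4 beats = 72 beats; 6 beats/chord → 12 chords.
C: 6 bars × 4 beats = 24 beats; 1 beat/chord → 24 chords.
D: 8 bars × 5 beats = 40 beats; 1 beat/chord → 40 chords.
E: 12 bars × 2 beats = 24 beats; 1 beat/chord → 24 chords.
Total: 33 + 12 + 24 + 40 + 24 = 133.

133 chords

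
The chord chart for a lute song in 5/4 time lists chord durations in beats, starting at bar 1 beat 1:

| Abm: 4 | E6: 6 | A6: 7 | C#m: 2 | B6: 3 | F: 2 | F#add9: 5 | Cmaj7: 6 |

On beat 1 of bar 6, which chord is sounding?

Beat 1 of bar 6 is beat (6−1)×5 + 1 = 26 overall.
Running totals: Abm ends at 4, E6 ends at 10, A6 ends at 17, C#m ends at 19, B6 ends at 22, F ends at 24, F#add9 ends at 29.
Beat 26 falls within F#add9.

F#add9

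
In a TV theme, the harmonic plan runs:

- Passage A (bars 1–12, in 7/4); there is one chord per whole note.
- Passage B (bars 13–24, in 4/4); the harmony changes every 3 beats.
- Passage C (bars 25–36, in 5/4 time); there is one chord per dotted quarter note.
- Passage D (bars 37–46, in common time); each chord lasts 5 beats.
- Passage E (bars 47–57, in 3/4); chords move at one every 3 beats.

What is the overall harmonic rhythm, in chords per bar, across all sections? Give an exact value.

A: 12 bars of 7 beats is 84 beats; at 4 beats each that's 21 chords.
B: 12 bars of 4 beats is 48 beats; at 3 beats each that's 16 chords.
C: 12 bars of 5 beats is 60 beats; at 1.5 beats each that's 40 chords.
D: 10 bars of 4 beats is 40 beats; at 5 beats each that's 8 chords.
E: 11 bars of 3 beats is 33 beats; at 3 beats each that's 11 chords.
Overall: 96 chords over 57 bars → 96/57 = 32/19 chords per bar.

32/19 chords per bar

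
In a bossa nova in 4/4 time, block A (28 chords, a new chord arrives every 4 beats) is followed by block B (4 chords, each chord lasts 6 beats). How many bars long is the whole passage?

A: 28 × 4 = 112 beats = 28 bars.
B: 4 × 6 = 24 beats = 6 bars.
Total: 28 + 6 = 34 bars.

34 bars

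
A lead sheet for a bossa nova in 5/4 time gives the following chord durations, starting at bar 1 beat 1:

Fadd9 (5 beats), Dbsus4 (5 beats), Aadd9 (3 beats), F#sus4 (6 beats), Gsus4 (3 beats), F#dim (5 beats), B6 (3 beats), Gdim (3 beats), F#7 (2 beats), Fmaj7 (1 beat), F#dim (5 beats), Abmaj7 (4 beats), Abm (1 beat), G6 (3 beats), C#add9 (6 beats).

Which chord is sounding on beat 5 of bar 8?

F#dim

Beat 5 of bar 8 is beat (8−1)×5 + 5 = 40 overall.
Running totals: Fadd9 ends at 5, Dbsus4 ends at 10, Aadd9 ends at 13, F#sus4 ends at 19, Gsus4 ends at 22, F#dim ends at 27, B6 ends at 30, Gdim ends at 33, F#7 ends at 35, Fmaj7 ends at 36, F#dim ends at 41.
Beat 40 falls within F#dim.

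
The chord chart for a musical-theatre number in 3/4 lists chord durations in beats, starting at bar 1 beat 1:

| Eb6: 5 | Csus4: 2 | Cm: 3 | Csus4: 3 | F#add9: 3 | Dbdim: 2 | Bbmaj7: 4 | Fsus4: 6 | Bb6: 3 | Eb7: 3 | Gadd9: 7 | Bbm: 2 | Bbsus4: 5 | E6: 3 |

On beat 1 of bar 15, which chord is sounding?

Bbm

Beat 1 of bar 15 is beat (15−1)×3 + 1 = 43 overall.
Running totals: Eb6 ends at 5, Csus4 ends at 7, Cm ends at 10, Csus4 ends at 13, F#add9 ends at 16, Dbdim ends at 18, Bbmaj7 ends at 22, Fsus4 ends at 28, Bb6 ends at 31, Eb7 ends at 34, Gadd9 ends at 41, Bbm ends at 43.
Beat 43 falls within Bbm.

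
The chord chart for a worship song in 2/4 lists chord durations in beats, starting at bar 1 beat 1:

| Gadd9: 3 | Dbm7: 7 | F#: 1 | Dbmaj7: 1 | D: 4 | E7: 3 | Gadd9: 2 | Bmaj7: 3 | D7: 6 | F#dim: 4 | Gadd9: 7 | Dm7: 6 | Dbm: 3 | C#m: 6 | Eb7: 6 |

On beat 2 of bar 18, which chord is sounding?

Beat 2 of bar 18 is beat (18−1)×2 + 2 = 36 overall.
Running totals: Gadd9 ends at 3, Dbm7 ends at 10, F# ends at 11, Dbmaj7 ends at 12, D ends at 16, E7 ends at 19, Gadd9 ends at 21, Bmaj7 ends at 24, D7 ends at 30, F#dim ends at 34, Gadd9 ends at 41.
Beat 36 falls within Gadd9.

Gadd9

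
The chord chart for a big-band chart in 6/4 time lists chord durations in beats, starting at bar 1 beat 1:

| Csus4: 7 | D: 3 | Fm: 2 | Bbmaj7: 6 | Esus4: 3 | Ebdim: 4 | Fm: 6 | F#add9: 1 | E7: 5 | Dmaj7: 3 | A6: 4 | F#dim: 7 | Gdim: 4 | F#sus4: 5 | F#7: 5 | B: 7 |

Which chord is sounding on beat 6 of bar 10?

F#sus4

Beat 6 of bar 10 is beat (10−1)×6 + 6 = 60 overall.
Running totals: Csus4 ends at 7, D ends at 10, Fm ends at 12, Bbmaj7 ends at 18, Esus4 ends at 21, Ebdim ends at 25, Fm ends at 31, F#add9 ends at 32, E7 ends at 37, Dmaj7 ends at 40, A6 ends at 44, F#dim ends at 51, Gdim ends at 55, F#sus4 ends at 60.
Beat 60 falls within F#sus4.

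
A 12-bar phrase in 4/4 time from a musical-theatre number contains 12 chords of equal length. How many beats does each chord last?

12 bars × 4 beats/bar = 48 beats total.
48 beats ÷ 12 chords = 4 beats per chord.
(That is a whole note.)

4 beats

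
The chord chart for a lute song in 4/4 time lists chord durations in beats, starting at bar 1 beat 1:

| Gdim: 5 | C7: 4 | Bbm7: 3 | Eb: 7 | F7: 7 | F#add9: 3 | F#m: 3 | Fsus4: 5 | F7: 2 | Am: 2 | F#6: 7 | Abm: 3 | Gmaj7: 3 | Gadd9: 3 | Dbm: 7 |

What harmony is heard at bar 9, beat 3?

Beat 3 of bar 9 is beat (9−1)×4 + 3 = 35 overall.
Running totals: Gdim ends at 5, C7 ends at 9, Bbm7 ends at 12, Eb ends at 19, F7 ends at 26, F#add9 ends at 29, F#m ends at 32, Fsus4 ends at 37.
Beat 35 falls within Fsus4.

Fsus4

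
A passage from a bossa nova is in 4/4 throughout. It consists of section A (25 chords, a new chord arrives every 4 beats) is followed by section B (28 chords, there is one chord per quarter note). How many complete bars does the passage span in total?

A: 25 × 4 = 100 beats = 25 bars.
B: 28 × 1 = 28 beats = 7 bars.
Total: 25 + 7 = 32 bars.

32 bars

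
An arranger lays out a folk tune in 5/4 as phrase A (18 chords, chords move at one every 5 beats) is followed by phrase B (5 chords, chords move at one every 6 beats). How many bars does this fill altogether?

A: 18 × 5 = 90 beats = 18 bars.
B: 5 × 6 = 30 beats = 6 bars.
Total: 18 + 6 = 24 bars.

24 bars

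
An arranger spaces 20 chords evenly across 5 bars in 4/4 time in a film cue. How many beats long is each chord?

5 bars × 4 beats/bar = 20 beats total.
20 beats ÷ 20 chords = 1 beats per chord.
(That is a quarter note.)

1 beat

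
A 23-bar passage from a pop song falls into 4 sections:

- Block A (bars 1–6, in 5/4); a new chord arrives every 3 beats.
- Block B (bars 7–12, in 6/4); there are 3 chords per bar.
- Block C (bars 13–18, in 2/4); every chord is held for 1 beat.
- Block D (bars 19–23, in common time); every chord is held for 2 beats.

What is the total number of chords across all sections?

50 chords

A: 6·5 = 30 beats, 30/3 = 10 chords.
B: 6·6 = 36 beats, 36/2 = 18 chords.
C: 6·2 = 12 beats, 12/1 = 12 chords.
D: 5·4 = 20 beats, 20/2 = 10 chords.
Total: 10 + 18 + 12 + 10 = 50.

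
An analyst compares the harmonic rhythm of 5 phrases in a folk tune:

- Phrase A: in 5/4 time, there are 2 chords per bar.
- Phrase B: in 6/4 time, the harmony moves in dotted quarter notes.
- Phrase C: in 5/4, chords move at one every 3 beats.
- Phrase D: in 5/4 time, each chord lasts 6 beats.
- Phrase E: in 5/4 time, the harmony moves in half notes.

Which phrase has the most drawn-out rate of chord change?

Phrase D

A: 5/2.5 = 2 chords/bar.
B: 6/1.5 = 4 chords/bar.
C: 5/3 = 5/3 chords/bar.
D: 5/6 = 5/6 chords/bar.
E: 5/2 = 2.5 chords/bar.
Slowest is D at 5/6 chords/bar.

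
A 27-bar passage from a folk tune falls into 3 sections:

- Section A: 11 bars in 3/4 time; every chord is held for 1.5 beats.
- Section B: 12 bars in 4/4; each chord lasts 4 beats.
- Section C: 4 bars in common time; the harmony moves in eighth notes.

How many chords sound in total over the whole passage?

66 chords

A: 11·3 = 33 beats, 33/1.5 = 22 chords.
B: 12·4 = 48 beats, 48/4 = 12 chords.
C: 4·4 = 16 beats, 16/0.5 = 32 chords.
Total: 22 + 12 + 32 = 66.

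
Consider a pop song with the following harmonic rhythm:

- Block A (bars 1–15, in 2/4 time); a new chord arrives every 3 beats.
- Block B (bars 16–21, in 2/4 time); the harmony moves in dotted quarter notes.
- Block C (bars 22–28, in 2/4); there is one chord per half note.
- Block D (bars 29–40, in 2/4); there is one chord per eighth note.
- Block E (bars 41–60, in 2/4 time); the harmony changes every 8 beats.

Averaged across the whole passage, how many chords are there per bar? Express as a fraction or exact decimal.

A: 15 bars of 2 beats is 30 beats; at 3 beats each that's 10 chords.
B: 6 bars of 2 beats is 12 beats; at 1.5 beats each that's 8 chords.
C: 7 bars of 2 beats is 14 beats; at 2 beats each that's 7 chords.
D: 12 bars of 2 beats is 24 beats; at 0.5 beats each that's 48 chords.
E: 20 bars of 2 beats is 40 beats; at 8 beats each that's 5 chords.
Overall: 78 chords over 60 bars → 78/60 = 1.3 chords per bar.

1.3 chords per bar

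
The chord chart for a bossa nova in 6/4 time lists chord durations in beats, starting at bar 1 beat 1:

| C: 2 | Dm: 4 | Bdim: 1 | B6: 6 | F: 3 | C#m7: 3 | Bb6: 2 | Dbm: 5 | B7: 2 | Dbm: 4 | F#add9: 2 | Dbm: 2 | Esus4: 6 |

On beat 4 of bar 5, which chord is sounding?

Beat 4 of bar 5 is beat (5−1)×6 + 4 = 28 overall.
Running totals: C ends at 2, Dm ends at 6, Bdim ends at 7, B6 ends at 13, F ends at 16, C#m7 ends at 19, Bb6 ends at 21, Dbm ends at 26, B7 ends at 28.
Beat 28 falls within B7.

B7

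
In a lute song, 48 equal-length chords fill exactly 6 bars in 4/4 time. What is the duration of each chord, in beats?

0.5 beats

6 bars × 4 beats/bar = 24 beats total.
24 beats ÷ 48 chords = 0.5 beats per chord.
(That is an eighth note.)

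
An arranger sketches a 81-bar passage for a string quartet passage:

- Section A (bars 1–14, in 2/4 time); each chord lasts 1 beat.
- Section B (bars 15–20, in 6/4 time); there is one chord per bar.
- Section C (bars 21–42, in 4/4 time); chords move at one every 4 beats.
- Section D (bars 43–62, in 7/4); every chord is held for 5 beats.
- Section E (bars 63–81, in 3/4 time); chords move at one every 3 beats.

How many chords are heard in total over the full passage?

A: 14 bars × 2 beats = 28 beats; 1 beat/chord → 28 chords.
B: 6 bars × 6 beats = 36 beats; 6 beats/chord → 6 chords.
C: 22 bars × 4 beats = 88 beats; 4 beats/chord → 22 chords.
D: 20 bars × 7 beats = 140 beats; 5 beats/chord → 28 chords.
E: 19 bars × 3 beats = 57 beats; 3 beats/chord → 19 chords.
Total: 28 + 6 + 22 + 28 + 19 = 103.

103 chords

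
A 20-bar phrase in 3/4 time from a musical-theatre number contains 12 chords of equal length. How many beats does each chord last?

20 bars × 3 beats/bar = 60 beats total.
60 beats ÷ 12 chords = 5 beats per chord.

5 beats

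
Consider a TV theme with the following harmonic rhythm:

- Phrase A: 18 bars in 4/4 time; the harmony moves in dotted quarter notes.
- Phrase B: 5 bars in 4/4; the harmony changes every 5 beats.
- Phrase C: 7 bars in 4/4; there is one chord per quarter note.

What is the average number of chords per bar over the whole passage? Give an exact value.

8/3 chords per bar

A: 18 × 4 = 72 beats ÷ 1.5 = 48 chords.
B: 5 × 4 = 20 beats ÷ 5 = 4 chords.
C: 7 × 4 = 28 beats ÷ 1 = 28 chords.
Overall: 80 chords over 30 bars → 80/30 = 8/3 chords per bar.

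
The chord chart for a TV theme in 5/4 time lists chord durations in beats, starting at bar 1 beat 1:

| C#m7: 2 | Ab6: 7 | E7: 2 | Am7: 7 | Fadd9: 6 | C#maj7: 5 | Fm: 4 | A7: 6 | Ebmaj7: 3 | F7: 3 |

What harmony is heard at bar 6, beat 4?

Beat 4 of bar 6 is beat (6−1)×5 + 4 = 29 overall.
Running totals: C#m7 ends at 2, Ab6 ends at 9, E7 ends at 11, Am7 ends at 18, Fadd9 ends at 24, C#maj7 ends at 29.
Beat 29 falls within C#maj7.

C#maj7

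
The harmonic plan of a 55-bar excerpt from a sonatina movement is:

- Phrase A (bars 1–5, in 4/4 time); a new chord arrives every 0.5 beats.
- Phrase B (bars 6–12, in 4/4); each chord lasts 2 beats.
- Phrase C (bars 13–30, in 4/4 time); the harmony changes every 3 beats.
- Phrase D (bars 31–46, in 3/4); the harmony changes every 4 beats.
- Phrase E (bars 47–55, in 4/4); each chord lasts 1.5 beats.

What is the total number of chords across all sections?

114 chords

A: 5 bars × 4 beats = 20 beats; 0.5 beats/chord → 40 chords.
B: 7 bars × 4 beats = 28 beats; 2 beats/chord → 14 chords.
C: 18 bars × 4 beats = 72 beats; 3 beats/chord → 24 chords.
D: 16 bars × 3 beats = 48 beats; 4 beats/chord → 12 chords.
E: 9 bars × 4 beats = 36 beats; 1.5 beats/chord → 24 chords.
Total: 40 + 14 + 24 + 12 + 24 = 114.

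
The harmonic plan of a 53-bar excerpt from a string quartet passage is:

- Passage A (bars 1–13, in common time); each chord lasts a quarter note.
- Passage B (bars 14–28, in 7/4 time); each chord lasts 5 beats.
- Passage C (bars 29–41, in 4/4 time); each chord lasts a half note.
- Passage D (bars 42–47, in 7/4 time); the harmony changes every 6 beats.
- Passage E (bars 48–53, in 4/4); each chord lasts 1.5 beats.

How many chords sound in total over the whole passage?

122 chords

A: 13 bars × 4 beats = 52 beats; 1 beat/chord → 52 chords.
B: 15 bars × 7 beats = 105 beats; 5 beats/chord → 21 chords.
C: 13 bars × 4 beats = 52 beats; 2 beats/chord → 26 chords.
D: 6 bars × 7 beats = 42 beats; 6 beats/chord → 7 chords.
E: 6 bars × 4 beats = 24 beats; 1.5 beats/chord → 16 chords.
Total: 52 + 21 + 26 + 7 + 16 = 122.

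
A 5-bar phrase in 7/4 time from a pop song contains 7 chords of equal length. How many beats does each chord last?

5 bars × 7 beats/bar = 35 beats total.
35 beats ÷ 7 chords = 5 beats per chord.

5 beats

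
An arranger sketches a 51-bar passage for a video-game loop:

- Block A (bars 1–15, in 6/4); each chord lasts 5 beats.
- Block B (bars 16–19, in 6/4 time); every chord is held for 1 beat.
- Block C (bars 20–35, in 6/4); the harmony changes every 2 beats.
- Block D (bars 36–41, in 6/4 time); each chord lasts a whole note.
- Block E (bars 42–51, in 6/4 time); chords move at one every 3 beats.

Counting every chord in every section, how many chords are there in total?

119 chords

A has 90 beats and chords last 5 each, so 18 chords.
B has 24 beats and chords last 1 each, so 24 chords.
C has 96 beats and chords last 2 each, so 48 chords.
D has 36 beats and chords last 4 each, so 9 chords.
E has 60 beats and chords last 3 each, so 20 chords.
Total: 18 + 24 + 48 + 9 + 20 = 119.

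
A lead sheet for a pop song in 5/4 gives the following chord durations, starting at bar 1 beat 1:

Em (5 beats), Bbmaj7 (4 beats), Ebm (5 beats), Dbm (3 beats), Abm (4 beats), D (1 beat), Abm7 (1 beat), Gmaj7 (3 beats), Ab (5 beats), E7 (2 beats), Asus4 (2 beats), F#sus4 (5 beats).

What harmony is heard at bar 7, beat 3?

Beat 3 of bar 7 is beat (7−1)×5 + 3 = 33 overall.
Running totals: Em ends at 5, Bbmaj7 ends at 9, Ebm ends at 14, Dbm ends at 17, Abm ends at 21, D ends at 22, Abm7 ends at 23, Gmaj7 ends at 26, Ab ends at 31, E7 ends at 33.
Beat 33 falls within E7.

E7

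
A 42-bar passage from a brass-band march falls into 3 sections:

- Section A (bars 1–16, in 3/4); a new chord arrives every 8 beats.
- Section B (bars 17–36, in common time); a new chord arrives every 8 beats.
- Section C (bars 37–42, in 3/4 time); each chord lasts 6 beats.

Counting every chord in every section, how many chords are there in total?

A has 48 beats and chords last 8 each, so 6 chords.
B has 80 beats and chords last 8 each, so 10 chords.
C has 18 beats and chords last 6 each, so 3 chords.
Total: 6 + 10 + 3 = 19.

19 chords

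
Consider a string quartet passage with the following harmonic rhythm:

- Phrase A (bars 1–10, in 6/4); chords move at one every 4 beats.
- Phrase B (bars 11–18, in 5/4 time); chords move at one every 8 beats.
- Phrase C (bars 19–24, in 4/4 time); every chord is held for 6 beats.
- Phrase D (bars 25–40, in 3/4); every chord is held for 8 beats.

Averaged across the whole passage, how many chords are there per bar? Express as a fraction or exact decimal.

A: 10 × 6 = 60 beats ÷ 4 = 15 chords.
B: 8 × 5 = 40 beats ÷ 8 = 5 chords.
C: 6 × 4 = 24 beats ÷ 6 = 4 chords.
D: 16 × 3 = 48 beats ÷ 8 = 6 chords.
Overall: 30 chords over 40 bars → 30/40 = 0.75 chords per bar.

0.75 chords per bar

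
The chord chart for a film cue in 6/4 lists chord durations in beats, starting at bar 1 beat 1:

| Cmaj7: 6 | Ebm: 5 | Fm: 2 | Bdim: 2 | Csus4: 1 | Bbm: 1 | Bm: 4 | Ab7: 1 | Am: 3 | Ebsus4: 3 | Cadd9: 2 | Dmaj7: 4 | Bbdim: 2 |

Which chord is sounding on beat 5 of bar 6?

Bbdim

Beat 5 of bar 6 is beat (6−1)×6 + 5 = 35 overall.
Running totals: Cmaj7 ends at 6, Ebm ends at 11, Fm ends at 13, Bdim ends at 15, Csus4 ends at 16, Bbm ends at 17, Bm ends at 21, Ab7 ends at 22, Am ends at 25, Ebsus4 ends at 28, Cadd9 ends at 30, Dmaj7 ends at 34, Bbdim ends at 36.
Beat 35 falls within Bbdim.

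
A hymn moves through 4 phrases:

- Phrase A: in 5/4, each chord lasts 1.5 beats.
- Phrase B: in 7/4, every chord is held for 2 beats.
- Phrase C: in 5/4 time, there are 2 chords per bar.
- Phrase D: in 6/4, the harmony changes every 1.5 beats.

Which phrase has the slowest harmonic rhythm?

Phrase C

A: 5 beats/bar ÷ 1.5 beats/chord = 10/3 chords/bar.
B: 7 beats/bar ÷ 2 beats/chord = 3.5 chords/bar.
C: 5 beats/bar ÷ 2.5 beats/chord = 2 chords/bar.
D: 6 beats/bar ÷ 1.5 beats/chord = 4 chords/bar.
Slowest is C at 2 chords/bar.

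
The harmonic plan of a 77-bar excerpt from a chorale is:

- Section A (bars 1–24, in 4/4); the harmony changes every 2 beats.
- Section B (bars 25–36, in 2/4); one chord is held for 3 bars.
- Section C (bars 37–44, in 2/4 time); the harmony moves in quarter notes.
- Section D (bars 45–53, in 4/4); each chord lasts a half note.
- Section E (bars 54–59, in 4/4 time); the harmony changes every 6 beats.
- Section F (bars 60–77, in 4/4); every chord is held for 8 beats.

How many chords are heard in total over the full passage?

A has 96 beats and chords last 2 each, so 48 chords.
B has 24 beats and chords last 6 each, so 4 chords.
C has 16 beats and chords last 1 each, so 16 chords.
D has 36 beats and chords last 2 each, so 18 chords.
E has 24 beats and chords last 6 each, so 4 chords.
F has 72 beats and chords last 8 each, so 9 chords.
Total: 48 + 4 + 16 + 18 + 4 + 9 = 99.

99 chords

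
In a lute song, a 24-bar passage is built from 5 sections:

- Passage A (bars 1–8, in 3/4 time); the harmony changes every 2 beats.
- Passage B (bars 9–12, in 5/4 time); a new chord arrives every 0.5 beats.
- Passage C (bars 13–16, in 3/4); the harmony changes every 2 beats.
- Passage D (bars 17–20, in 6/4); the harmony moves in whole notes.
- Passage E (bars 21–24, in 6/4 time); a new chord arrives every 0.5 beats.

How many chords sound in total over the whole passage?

112 chords

A has 24 beats and chords last 2 each, so 12 chords.
B has 20 beats and chords last 0.5 each, so 40 chords.
C has 12 beats and chords last 2 each, so 6 chords.
D has 24 beats and chords last 4 each, so 6 chords.
E has 24 beats and chords last 0.5 each, so 48 chords.
Total: 12 + 40 + 6 + 6 + 48 = 112.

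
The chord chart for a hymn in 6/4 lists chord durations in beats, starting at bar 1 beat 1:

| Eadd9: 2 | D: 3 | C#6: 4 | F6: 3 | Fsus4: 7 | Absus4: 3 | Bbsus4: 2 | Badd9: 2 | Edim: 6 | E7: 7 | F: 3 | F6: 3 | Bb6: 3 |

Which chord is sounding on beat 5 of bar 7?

Beat 5 of bar 7 is beat (7−1)×6 + 5 = 41 overall.
Running totals: Eadd9 ends at 2, D ends at 5, C#6 ends at 9, F6 ends at 12, Fsus4 ends at 19, Absus4 ends at 22, Bbsus4 ends at 24, Badd9 ends at 26, Edim ends at 32, E7 ends at 39, F ends at 42.
Beat 41 falls within F.

F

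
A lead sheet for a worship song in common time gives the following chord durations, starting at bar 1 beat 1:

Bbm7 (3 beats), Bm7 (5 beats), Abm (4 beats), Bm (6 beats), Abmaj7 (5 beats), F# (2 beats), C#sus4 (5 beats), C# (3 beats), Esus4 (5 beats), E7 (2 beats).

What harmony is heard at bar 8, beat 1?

Beat 1 of bar 8 is beat (8−1)×4 + 1 = 29 overall.
Running totals: Bbm7 ends at 3, Bm7 ends at 8, Abm ends at 12, Bm ends at 18, Abmaj7 ends at 23, F# ends at 25, C#sus4 ends at 30.
Beat 29 falls within C#sus4.

C#sus4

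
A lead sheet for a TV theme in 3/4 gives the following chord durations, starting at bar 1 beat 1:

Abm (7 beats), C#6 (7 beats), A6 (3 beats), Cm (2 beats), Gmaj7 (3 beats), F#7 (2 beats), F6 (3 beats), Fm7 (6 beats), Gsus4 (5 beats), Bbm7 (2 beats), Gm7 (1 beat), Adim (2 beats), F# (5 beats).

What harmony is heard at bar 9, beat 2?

Beat 2 of bar 9 is beat (9−1)×3 + 2 = 26 overall.
Running totals: Abm ends at 7, C#6 ends at 14, A6 ends at 17, Cm ends at 19, Gmaj7 ends at 22, F#7 ends at 24, F6 ends at 27.
Beat 26 falls within F6.

F6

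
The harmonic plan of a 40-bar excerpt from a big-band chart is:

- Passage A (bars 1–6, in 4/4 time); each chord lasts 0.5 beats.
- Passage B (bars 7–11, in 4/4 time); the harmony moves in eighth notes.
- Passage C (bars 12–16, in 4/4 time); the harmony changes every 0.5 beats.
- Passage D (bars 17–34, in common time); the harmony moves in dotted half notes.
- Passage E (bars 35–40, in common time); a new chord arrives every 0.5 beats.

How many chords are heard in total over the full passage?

200 chords

A: 6 bars × 4 beats = 24 beats; 0.5 beats/chord → 48 chords.
B: 5 bars × 4 beats = 20 beats; 0.5 beats/chord → 40 chords.
C: 5 bars × 4 beats = 20 beats; 0.5 beats/chord → 40 chords.
D: 18 bars × 4 beats = 72 beats; 3 beats/chord → 24 chords.
E: 6 bars × 4 beats = 24 beats; 0.5 beats/chord → 48 chords.
Total: 48 + 40 + 40 + 24 + 48 = 200.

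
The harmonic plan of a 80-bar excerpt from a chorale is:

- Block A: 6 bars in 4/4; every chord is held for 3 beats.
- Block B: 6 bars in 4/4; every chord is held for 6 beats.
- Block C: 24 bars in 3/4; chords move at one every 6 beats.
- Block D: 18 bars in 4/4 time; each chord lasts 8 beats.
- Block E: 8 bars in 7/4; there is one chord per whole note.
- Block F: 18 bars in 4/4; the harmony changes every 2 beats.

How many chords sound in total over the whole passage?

A: 6 bars × 4 beats = 24 beats; 3 beats/chord → 8 chords.
B: 6 bars × 4 beats = 24 beats; 6 beats/chord → 4 chords.
C: 24 bars × 3 beats = 72 beats; 6 beats/chord → 12 chords.
D: 18 bars × 4 beats = 72 beats; 8 beats/chord → 9 chords.
E: 8 bars × 7 beats = 56 beats; 4 beats/chord → 14 chords.
F: 18 bars × 4 beats = 72 beats; 2 beats/chord → 36 chords.
Total: 8 + 4 + 12 + 9 + 14 + 36 = 83.

83 chords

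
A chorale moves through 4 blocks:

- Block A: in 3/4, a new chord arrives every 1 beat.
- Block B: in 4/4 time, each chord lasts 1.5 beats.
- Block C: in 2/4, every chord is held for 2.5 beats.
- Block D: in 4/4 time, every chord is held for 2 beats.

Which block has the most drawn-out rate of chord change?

Block C

A: each chord is 1 beat in 3/4, so 3 per bar.
B: each chord is 1.5 beats in 4/4, so 8/3 per bar.
C: each chord is 2.5 beats in 2/4, so 0.8 per bar.
D: each chord is 2 beats in 4/4, so 2 per bar.
Slowest is C at 0.8 chords/bar.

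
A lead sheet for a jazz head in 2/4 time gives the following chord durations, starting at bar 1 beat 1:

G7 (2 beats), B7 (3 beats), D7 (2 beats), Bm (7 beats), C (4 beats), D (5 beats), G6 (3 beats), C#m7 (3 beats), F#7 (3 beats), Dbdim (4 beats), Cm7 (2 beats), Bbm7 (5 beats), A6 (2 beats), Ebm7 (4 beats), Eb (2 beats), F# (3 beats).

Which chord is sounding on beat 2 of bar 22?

Beat 2 of bar 22 is beat (22−1)×2 + 2 = 44 overall.
Running totals: G7 ends at 2, B7 ends at 5, D7 ends at 7, Bm ends at 14, C ends at 18, D ends at 23, G6 ends at 26, C#m7 ends at 29, F#7 ends at 32, Dbdim ends at 36, Cm7 ends at 38, Bbm7 ends at 43, A6 ends at 45.
Beat 44 falls within A6.

A6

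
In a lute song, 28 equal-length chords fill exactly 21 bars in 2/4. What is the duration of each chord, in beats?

1.5 beats

21 bars × 2 beats/bar = 42 beats total.
42 beats ÷ 28 chords = 1.5 beats per chord.
(That is a dotted quarter note.)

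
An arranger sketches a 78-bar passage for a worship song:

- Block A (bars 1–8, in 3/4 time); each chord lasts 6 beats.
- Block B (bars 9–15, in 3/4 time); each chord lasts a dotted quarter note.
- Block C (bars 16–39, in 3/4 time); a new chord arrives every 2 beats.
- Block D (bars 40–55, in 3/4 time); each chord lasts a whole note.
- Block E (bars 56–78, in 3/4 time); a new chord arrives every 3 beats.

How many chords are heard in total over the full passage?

89 chords

A has 24 beats and chords last 6 each, so 4 chords.
B has 21 beats and chords last 1.5 each, so 14 chords.
C has 72 beats and chords last 2 each, so 36 chords.
D has 48 beats and chords last 4 each, so 12 chords.
E has 69 beats and chords last 3 each, so 23 chords.
Total: 4 + 14 + 36 + 12 + 23 = 89.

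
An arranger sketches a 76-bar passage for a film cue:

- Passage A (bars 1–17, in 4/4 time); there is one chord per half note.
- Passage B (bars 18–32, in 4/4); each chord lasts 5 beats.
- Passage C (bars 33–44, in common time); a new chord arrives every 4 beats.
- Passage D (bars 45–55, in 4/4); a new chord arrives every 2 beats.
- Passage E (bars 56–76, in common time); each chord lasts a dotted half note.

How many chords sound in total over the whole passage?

A: 17 bars × 4 beats = 68 beats; 2 beats/chord → 34 chords.
B: 15 bars × 4 beats = 60 beats; 5 beats/chord → 12 chords.
C: 12 bars × 4 beats = 48 beats; 4 beats/chord → 12 chords.
D: 11 bars × 4 beats = 44 beats; 2 beats/chord → 22 chords.
E: 21 bars × 4 beats = 84 beats; 3 beats/chord → 28 chords.
Total: 34 + 12 + 12 + 22 + 28 = 108.

108 chords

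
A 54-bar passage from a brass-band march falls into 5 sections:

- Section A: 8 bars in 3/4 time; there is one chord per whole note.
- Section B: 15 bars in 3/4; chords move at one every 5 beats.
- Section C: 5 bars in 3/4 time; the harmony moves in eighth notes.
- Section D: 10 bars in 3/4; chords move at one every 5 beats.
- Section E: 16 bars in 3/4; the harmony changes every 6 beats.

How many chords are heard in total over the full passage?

59 chords

A: 8 bars × 3 beats = 24 beats; 4 beats/chord → 6 chords.
B: 15 bars × 3 beats = 45 beats; 5 beats/chord → 9 chords.
C: 5 bars × 3 beats = 15 beats; 0.5 beats/chord → 30 chords.
D: 10 bars × 3 beats = 30 beats; 5 beats/chord → 6 chords.
E: 16 bars × 3 beats = 48 beats; 6 beats/chord → 8 chords.
Total: 6 + 9 + 30 + 6 + 8 = 59.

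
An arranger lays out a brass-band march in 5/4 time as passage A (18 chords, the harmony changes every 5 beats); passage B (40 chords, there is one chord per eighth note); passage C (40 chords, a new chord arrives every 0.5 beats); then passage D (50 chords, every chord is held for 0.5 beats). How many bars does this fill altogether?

31 bars

A: 18 × 5 = 90 beats = 18 bars.
B: 40 × 0.5 = 20 beats = 4 bars.
C: 40 × 0.5 = 20 beats = 4 bars.
D: 50 × 0.5 = 25 beats = 5 bars.
Total: 18 + 4 + 4 + 5 = 31 bars.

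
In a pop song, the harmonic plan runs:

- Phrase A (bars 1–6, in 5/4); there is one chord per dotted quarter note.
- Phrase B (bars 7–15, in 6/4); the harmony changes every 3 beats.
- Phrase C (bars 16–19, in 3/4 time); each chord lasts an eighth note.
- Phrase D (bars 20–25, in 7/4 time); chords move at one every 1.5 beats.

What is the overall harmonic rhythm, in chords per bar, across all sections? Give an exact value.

A: 6 bars of 5 beats is 30 beats; at 1.5 beats each that's 20 chords.
B: 9 bars of 6 beats is 54 beats; at 3 beats each that's 18 chords.
C: 4 bars of 3 beats is 12 beats; at 0.5 beats each that's 24 chords.
D: 6 bars of 7 beats is 42 beats; at 1.5 beats each that's 28 chords.
Overall: 90 chords over 25 bars → 90/25 = 3.6 chords per bar.

3.6 chords per bar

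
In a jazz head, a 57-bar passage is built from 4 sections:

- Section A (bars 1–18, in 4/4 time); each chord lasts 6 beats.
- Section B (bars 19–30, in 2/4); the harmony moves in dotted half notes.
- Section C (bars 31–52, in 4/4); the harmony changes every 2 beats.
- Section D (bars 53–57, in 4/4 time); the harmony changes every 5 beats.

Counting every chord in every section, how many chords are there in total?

A: 18 bars × 4 beats = 72 beats; 6 beats/chord → 12 chords.
B: 12 bars × 2 beats = 24 beats; 3 beats/chord → 8 chords.
C: 22 bars × 4 beats = 88 beats; 2 beats/chord → 44 chords.
D: 5 bars × 4 beats = 20 beats; 5 beats/chord → 4 chords.
Total: 12 + 8 + 44 + 4 = 68.

68 chords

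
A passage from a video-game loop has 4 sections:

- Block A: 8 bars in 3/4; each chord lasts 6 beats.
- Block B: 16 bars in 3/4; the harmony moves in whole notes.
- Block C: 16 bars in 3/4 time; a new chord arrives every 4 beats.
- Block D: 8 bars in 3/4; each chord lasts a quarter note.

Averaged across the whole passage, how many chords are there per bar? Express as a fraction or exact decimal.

A: 8 bars of 3 beats is 24 beats; at 6 beats each that's 4 chords.
B: 16 bars of 3 beats is 48 beats; at 4 beats each that's 12 chords.
C: 16 bars of 3 beats is 48 beats; at 4 beats each that's 12 chords.
D: 8 bars of 3 beats is 24 beats; at 1 beat each that's 24 chords.
Overall: 52 chords over 48 bars → 52/48 = 13/12 chords per bar.

13/12 chords per bar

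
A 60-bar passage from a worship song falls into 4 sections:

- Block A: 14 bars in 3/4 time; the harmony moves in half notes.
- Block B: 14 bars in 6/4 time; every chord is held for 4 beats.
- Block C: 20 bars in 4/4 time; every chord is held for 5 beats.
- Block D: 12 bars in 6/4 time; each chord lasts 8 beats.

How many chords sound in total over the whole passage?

67 chords

A: 14·3 = 42 beats, 42/2 = 21 chords.
B: 14·6 = 84 beats, 84/4 = 21 chords.
C: 20·4 = 80 beats, 80/5 = 16 chords.
D: 12·6 = 72 beats, 72/8 = 9 chords.
Total: 21 + 21 + 16 + 9 = 67.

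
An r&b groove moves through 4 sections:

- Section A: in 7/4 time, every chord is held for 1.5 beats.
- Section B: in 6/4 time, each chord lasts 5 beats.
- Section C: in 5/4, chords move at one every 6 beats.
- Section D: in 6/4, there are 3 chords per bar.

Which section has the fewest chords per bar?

A: 7/1.5 = 14/3 chords/bar.
B: 6/5 = 1.2 chords/bar.
C: 5/6 = 5/6 chords/bar.
D: 6/2 = 3 chords/bar.
Slowest is C at 5/6 chords/bar.

Section C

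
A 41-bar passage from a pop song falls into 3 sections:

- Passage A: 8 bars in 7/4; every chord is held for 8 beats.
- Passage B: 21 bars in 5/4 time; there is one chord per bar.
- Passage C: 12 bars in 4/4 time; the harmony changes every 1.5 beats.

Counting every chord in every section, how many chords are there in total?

60 chords

A: 8·7 = 56 beats, 56/8 = 7 chords.
B: 21·5 = 105 beats, 105/5 = 21 chords.
C: 12·4 = 48 beats, 48/1.5 = 32 chords.
Total: 7 + 21 + 32 = 60.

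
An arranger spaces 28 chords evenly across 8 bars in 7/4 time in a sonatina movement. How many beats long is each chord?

8 bars × 7 beats/bar = 56 beats total.
56 beats ÷ 28 chords = 2 beats per chord.
(That is a half note.)

2 beats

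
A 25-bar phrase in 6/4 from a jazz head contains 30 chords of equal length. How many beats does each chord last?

25 bars × 6 beats/bar = 150 beats total.
150 beats ÷ 30 chords = 5 beats per chord.

5 beats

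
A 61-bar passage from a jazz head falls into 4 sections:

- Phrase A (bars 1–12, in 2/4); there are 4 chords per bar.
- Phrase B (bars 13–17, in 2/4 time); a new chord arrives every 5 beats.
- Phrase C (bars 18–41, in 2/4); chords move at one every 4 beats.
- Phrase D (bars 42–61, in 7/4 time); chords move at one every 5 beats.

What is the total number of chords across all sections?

90 chords

A has 24 beats and chords last 0.5 each, so 48 chords.
B has 10 beats and chords last 5 each, so 2 chords.
C has 48 beats and chords last 4 each, so 12 chords.
D has 140 beats and chords last 5 each, so 28 chords.
Total: 48 + 2 + 12 + 28 = 90.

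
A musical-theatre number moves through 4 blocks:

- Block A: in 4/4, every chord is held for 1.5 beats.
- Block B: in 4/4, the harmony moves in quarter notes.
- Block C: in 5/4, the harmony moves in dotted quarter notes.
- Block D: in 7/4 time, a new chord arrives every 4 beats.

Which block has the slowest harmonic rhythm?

Block D

A: 4 beats/bar ÷ 1.5 beats/chord = 8/3 chords/bar.
B: 4 beats/bar ÷ 1 beat/chord = 4 chords/bar.
C: 5 beats/bar ÷ 1.5 beats/chord = 10/3 chords/bar.
D: 7 beats/bar ÷ 4 beats/chord = 1.75 chords/bar.
Slowest is D at 1.75 chords/bar.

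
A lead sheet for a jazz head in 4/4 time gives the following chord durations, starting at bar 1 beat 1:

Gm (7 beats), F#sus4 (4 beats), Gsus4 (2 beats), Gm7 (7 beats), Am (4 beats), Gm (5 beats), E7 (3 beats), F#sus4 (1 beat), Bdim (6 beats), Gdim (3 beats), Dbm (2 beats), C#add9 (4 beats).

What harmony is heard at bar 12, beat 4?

Beat 4 of bar 12 is beat (12−1)×4 + 4 = 48 overall.
Running totals: Gm ends at 7, F#sus4 ends at 11, Gsus4 ends at 13, Gm7 ends at 20, Am ends at 24, Gm ends at 29, E7 ends at 32, F#sus4 ends at 33, Bdim ends at 39, Gdim ends at 42, Dbm ends at 44, C#add9 ends at 48.
Beat 48 falls within C#add9.

C#add9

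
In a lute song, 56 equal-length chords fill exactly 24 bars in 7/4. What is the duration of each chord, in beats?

3 beats

24 bars × 7 beats/bar = 168 beats total.
168 beats ÷ 56 chords = 3 beats per chord.
(That is a dotted half note.)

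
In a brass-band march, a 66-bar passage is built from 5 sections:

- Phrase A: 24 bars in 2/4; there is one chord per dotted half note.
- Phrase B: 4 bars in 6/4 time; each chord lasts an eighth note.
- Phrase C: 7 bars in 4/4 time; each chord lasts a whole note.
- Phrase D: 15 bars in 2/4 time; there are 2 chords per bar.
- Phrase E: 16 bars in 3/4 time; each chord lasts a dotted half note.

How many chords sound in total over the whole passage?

A has 48 beats and chords last 3 each, so 16 chords.
B has 24 beats and chords last 0.5 each, so 48 chords.
C has 28 beats and chords last 4 each, so 7 chords.
D has 30 beats and chords last 1 each, so 30 chords.
E has 48 beats and chords last 3 each, so 16 chords.
Total: 16 + 48 + 7 + 30 + 16 = 117.

117 chords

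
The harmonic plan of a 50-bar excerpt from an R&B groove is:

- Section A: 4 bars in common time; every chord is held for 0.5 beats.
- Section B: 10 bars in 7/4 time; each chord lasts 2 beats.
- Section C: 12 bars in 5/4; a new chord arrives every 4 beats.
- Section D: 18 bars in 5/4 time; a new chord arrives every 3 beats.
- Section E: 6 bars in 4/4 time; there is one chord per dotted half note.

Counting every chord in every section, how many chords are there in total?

120 chords

A: 4·4 = 16 beats, 16/0.5 = 32 chords.
B: 10·7 = 70 beats, 70/2 = 35 chords.
C: 12·5 = 60 beats, 60/4 = 15 chords.
D: 18·5 = 90 beats, 90/3 = 30 chords.
E: 6·4 = 24 beats, 24/3 = 8 chords.
Total: 32 + 35 + 15 + 30 + 8 = 120.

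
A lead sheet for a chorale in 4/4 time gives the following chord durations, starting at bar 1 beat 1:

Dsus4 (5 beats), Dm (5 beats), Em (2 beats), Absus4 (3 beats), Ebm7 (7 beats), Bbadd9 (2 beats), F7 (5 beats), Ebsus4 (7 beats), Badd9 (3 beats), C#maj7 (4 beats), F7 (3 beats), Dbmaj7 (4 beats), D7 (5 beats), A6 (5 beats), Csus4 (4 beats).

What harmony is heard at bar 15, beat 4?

Beat 4 of bar 15 is beat (15−1)×4 + 4 = 60 overall.
Running totals: Dsus4 ends at 5, Dm ends at 10, Em ends at 12, Absus4 ends at 15, Ebm7 ends at 22, Bbadd9 ends at 24, F7 ends at 29, Ebsus4 ends at 36, Badd9 ends at 39, C#maj7 ends at 43, F7 ends at 46, Dbmaj7 ends at 50, D7 ends at 55, A6 ends at 60.
Beat 60 falls within A6.

A6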